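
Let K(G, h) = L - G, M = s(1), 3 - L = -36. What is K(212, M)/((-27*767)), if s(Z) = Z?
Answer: 173/20709 ≈ 0.0083539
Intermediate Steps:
L = 39 (L = 3 - 1*(-36) = 3 + 36 = 39)
M = 1
K(G, h) = 39 - G
K(212, M)/((-27*767)) = (39 - 1*212)/((-27*767)) = (39 - 212)/(-20709) = -173*(-1/20709) = 173/20709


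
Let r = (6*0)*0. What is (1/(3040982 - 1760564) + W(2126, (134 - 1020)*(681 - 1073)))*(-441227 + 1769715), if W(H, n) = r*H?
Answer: 664244/640209 ≈ 1.0375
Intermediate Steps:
r = 0 (r = 0*0 = 0)
W(H, n) = 0 (W(H, n) = 0*H = 0)
(1/(3040982 - 1760564) + W(2126, (134 - 1020)*(681 - 1073)))*(-441227 + 1769715) = (1/(3040982 - 1760564) + 0)*(-441227 + 1769715) = (1/1280418 + 0)*1328488 = (1/1280418)*1328488 = 664244/640209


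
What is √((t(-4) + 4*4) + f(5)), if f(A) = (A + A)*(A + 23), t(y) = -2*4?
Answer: 12*√2 ≈ 16.971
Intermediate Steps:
t(y) = -8
f(A) = 2*A*(23 + A) (f(A) = (2*A)*(23 + A) = 2*A*(23 + A))
√((t(-4) + 4*4) + f(5)) = √((-8 + 4*4) + 2*5*(23 + 5)) = √((-8 + 16) + 2*5*28) = √(8 + 280) = √288 = 12*√2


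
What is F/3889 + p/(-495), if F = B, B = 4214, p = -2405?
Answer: 2287795/385011 ≈ 5.9422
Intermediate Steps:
F = 4214
F/3889 + p/(-495) = 4214/3889 - 2405/(-495) = 4214*(1/3889) - 2405*(-1/495) = 4214/3889 + 481/99 = 2287795/385011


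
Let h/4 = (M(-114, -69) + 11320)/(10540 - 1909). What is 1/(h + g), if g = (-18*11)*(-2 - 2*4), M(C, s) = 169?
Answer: 8631/17135336 ≈ 0.00050370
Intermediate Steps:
h = 45956/8631 (h = 4*((169 + 11320)/(10540 - 1909)) = 4*(11489/8631) = 45956/8631 ≈ 5.3245)
g = 1980 (g = -198*(-2 - 8) = -198*(-10) = 1980)
1/(h + g) = 1/(45956/8631 + 1980) = 1/(17135336/8631) = 8631/17135336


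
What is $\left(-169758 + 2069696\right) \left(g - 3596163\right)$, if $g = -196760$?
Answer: $-7206318538774$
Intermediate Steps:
$\left(-169758 + 2069696\right) \left(g - 3596163\right) = \left(-169758 + 2069696\right) \left(-196760 - 3596163\right) = 1899938 \left(-3792923\right) = -7206318538774$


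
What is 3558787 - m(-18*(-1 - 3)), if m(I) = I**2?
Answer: 3553603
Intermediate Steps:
3558787 - m(-18*(-1 - 3)) = 3558787 - (-18*(-1 - 3))**2 = 3558787 - (-18*(-4))**2 = 3558787 - 1*72**2 = 3558787 - 1*5184 = 3558787 - 5184 = 3553603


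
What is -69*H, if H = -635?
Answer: 43815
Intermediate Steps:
-69*H = -69*(-635) = 43815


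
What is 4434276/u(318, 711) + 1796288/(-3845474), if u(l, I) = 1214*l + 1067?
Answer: 8178257926276/744328024703 ≈ 10.987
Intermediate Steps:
u(l, I) = 1067 + 1214*l
4434276/u(318, 711) + 1796288/(-3845474) = 4434276/(1067 + 1214*318) + 1796288/(-3845474) = 4434276/(1067 + 386052) + 1796288*(-1/3845474) = 4434276/387119 - 898144/1922737 = 8178257926276/744328024703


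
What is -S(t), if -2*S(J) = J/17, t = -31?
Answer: -31/34 ≈ -0.91177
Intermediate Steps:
S(J) = -J/34 (S(J) = -J/(2*17) = -J/34)
-S(t) = -(-1)*(-31)/34 = -1*31/34 = -31/34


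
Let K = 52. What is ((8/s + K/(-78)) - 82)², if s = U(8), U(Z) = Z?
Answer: 60025/9 ≈ 6669.4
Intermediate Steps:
s = 8
((8/s + K/(-78)) - 82)² = ((8/8 + 52/(-78)) - 82)² = ((8*(⅛) + 52*(-1/78)) - 82)² = ((1 - ⅔) - 82)² = (⅓ - 82)² = (-245/3)² = 60025/9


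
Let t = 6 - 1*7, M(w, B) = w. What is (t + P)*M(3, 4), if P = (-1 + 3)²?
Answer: 9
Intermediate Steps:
t = -1 (t = 6 - 7 = -1)
P = 4 (P = 2² = 4)
(t + P)*M(3, 4) = (-1 + 4)*3 = 3*3 = 9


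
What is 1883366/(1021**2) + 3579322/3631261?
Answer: 10570225509528/3785375348101 ≈ 2.7924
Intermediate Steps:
1883366/(1021**2) + 3579322/3631261 = 1883366/1042441 + 3579322*(1/3631261) = 1883366*(1/1042441) + 3579322/3631261 = 1883366/1042441 + 3579322/3631261 = 10570225509528/3785375348101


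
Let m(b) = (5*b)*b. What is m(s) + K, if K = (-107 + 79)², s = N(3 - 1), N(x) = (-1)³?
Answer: 789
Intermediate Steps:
N(x) = -1
s = -1
m(b) = 5*b²
K = 784 (K = (-28)² = 784)
m(s) + K = 5*(-1)² + 784 = 5*1 + 784 = 5 + 784 = 789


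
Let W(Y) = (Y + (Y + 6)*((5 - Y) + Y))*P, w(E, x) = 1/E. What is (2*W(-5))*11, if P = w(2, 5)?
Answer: 0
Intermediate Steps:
P = ½ (P = 1/2 = ½ ≈ 0.50000)
W(Y) = 15 + 3*Y (W(Y) = (Y + (Y + 6)*((5 - Y) + Y))*(½) = (Y + (6 + Y)*5)*(½) = (Y + (30 + 5*Y))*(½) = (30 + 6*Y)*(½) = 15 + 3*Y)
(2*W(-5))*11 = (2*(15 + 3*(-5)))*11 = (2*(15 - 15))*11 = (2*0)*11 = 0*11 = 0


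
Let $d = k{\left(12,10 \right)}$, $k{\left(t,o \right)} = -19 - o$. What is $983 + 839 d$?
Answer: $-23348$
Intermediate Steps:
$d = -29$ ($d = -19 - 10 = -29$)
$983 + 839 d = 983 + 839 \left(-29\right) = 983 - 24331 = -23348$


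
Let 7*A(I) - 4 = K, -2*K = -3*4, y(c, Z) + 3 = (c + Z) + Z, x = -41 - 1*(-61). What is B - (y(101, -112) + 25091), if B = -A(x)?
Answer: -174765/7 ≈ -24966.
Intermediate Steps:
x = 20 (x = -41 + 61 = 20)
y(c, Z) = -3 + c + 2*Z (y(c, Z) = -3 + ((c + Z) + Z) = -3 + ((Z + c) + Z) = -3 + (c + 2*Z) = -3 + c + 2*Z)
K = 6 (K = -(-3)*4/2 = -½*(-12) = 6)
A(I) = 10/7 (A(I) = 4/7 + (⅐)*6 = 4/7 + 6/7 = 10/7)
B = -10/7 (B = -1*10/7 = -10/7 ≈ -1.4286)
B - (y(101, -112) + 25091) = -10/7 - ((-3 + 101 + 2*(-112)) + 25091) = -10/7 - ((-3 + 101 - 224) + 25091) = -10/7 - (-126 + 25091) = -10/7 - 1*24965 = -10/7 - 24965 = -174765/7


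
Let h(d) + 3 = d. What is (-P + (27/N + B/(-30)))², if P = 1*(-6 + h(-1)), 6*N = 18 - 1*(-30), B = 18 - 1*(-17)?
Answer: 85849/576 ≈ 149.04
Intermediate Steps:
B = 35 (B = 18 + 17 = 35)
h(d) = -3 + d
N = 8 (N = (18 - 1*(-30))/6 = (18 + 30)/6 = (⅙)*48 = 8)
P = -10 (P = 1*(-6 + (-3 - 1)) = 1*(-6 - 4) = 1*(-10) = -10)
(-P + (27/N + B/(-30)))² = (-1*(-10) + (27/8 + 35/(-30)))² = (10 + (27*(⅛) + 35*(-1/30)))² = (10 + (27/8 - 7/6))² = (10 + 53/24)² = (293/24)² = 85849/576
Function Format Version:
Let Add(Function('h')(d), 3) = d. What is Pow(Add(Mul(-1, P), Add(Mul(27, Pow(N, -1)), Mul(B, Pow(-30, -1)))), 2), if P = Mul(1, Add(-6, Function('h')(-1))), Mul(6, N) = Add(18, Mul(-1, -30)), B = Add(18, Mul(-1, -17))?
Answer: Rational(85849, 576) ≈ 149.04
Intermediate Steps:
B = 35 (B = Add(18, 17) = 35)
Function('h')(d) = Add(-3, d)
N = 8 (N = Mul(Rational(1, 6), Add(18, Mul(-1, -30))) = Mul(Rational(1, 6), Add(18, 30)) = Mul(Rational(1, 6), 48) = 8)
P = -10 (P = Mul(1, Add(-6, Add(-3, -1))) = Mul(1, Add(-6, -4)) = Mul(1, -10) = -10)
Pow(Add(Mul(-1, P), Add(Mul(27, Pow(N, -1)), Mul(B, Pow(-30, -1)))), 2) = Pow(Add(Mul(-1, -10), Add(Mul(27, Pow(8, -1)), Mul(35, Pow(-30, -1)))), 2) = Pow(Add(10, Add(Mul(27, Rational(1, 8)), Mul(35, Rational(-1, 30)))), 2) = Pow(Add(10, Add(Rational(27, 8), Rational(-7, 6))), 2) = Pow(Add(10, Rational(53, 24)), 2) = Pow(Rational(293, 24), 2) = Rational(85849, 576)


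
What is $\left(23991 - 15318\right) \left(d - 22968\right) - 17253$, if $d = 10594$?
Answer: $-107336955$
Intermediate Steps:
$\left(23991 - 15318\right) \left(d - 22968\right) - 17253 = \left(23991 - 15318\right) \left(10594 - 22968\right) - 17253 = 8673 \left(-12374\right) - 17253 = -107319702 - 17253 = -107336955$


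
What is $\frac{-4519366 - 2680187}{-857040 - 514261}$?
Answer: $\frac{7199553}{1371301} \approx 5.2502$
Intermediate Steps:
$\frac{-4519366 - 2680187}{-857040 - 514261} = - \frac{7199553}{-1371301} = \left(-7199553\right) \left(- \frac{1}{1371301}\right) = \frac{7199553}{1371301}$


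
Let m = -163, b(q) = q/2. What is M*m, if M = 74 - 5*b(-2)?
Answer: -12877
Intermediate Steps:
b(q) = q/2 (b(q) = q*(½) = q/2)
M = 79 (M = 74 - 5*(-2)/2 = 74 - 5*(-1) = 74 + 5 = 79)
M*m = 79*(-163) = -12877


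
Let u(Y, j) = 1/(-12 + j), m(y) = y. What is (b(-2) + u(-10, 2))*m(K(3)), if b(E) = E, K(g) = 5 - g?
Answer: -21/5 ≈ -4.2000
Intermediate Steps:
(b(-2) + u(-10, 2))*m(K(3)) = (-2 + 1/(-12 + 2))*(5 - 1*3) = (-2 + 1/(-10))*(5 - 3) = (-2 - ⅒)*2 = -21/10*2 = -21/5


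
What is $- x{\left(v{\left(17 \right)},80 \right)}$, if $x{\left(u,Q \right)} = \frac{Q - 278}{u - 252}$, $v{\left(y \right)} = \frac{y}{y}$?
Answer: $- \frac{198}{251} \approx -0.78885$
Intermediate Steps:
$v{\left(y \right)} = 1$
$x{\left(u,Q \right)} = \frac{-278 + Q}{-252 + u}$
$- x{\left(v{\left(17 \right)},80 \right)} = - \frac{-278 + 80}{-252 + 1} = - \frac{-198}{-251} = - \frac{\left(-1\right) \left(-198\right)}{251} = \left(-1\right) \frac{198}{251} = - \frac{198}{251}$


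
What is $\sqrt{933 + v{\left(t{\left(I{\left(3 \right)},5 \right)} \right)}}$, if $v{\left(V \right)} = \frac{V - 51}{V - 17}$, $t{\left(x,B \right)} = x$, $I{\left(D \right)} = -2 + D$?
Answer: $\frac{\sqrt{14978}}{4} \approx 30.596$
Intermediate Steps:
$v{\left(V \right)} = \frac{-51 + V}{-17 + V}$
$\sqrt{933 + v{\left(t{\left(I{\left(3 \right)},5 \right)} \right)}} = \sqrt{933 + \frac{-51 + \left(-2 + 3\right)}{-17 + \left(-2 + 3\right)}} = \sqrt{933 + \frac{-51 + 1}{-17 + 1}} = \sqrt{933 + \frac{1}{-16} \left(-50\right)} = \sqrt{933 - - \frac{25}{8}} = \sqrt{933 + \frac{25}{8}} = \sqrt{\frac{7489}{8}} = \frac{\sqrt{14978}}{4}$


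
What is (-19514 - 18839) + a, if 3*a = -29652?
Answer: -48237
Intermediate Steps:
a = -9884 (a = (⅓)*(-29652) = -9884)
(-19514 - 18839) + a = (-19514 - 18839) - 9884 = -38353 - 9884 = -48237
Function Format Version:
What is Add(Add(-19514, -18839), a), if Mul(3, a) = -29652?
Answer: -48237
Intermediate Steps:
a = -9884 (a = Mul(Rational(1, 3), -29652) = -9884)
Add(Add(-19514, -18839), a) = Add(Add(-19514, -18839), -9884) = Add(-38353, -9884) = -48237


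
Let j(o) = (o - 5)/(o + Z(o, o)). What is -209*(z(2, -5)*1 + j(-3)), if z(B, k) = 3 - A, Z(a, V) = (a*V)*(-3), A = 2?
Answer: -3971/15 ≈ -264.73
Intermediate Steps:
Z(a, V) = -3*V*a (Z(a, V) = (V*a)*(-3) = -3*V*a)
j(o) = (-5 + o)/(o - 3*o**2) (j(o) = (o - 5)/(o - 3*o*o) = (-5 + o)/(o - 3*o**2))
z(B, k) = 1 (z(B, k) = 3 - 1*2 = 3 - 2 = 1)
-209*(z(2, -5)*1 + j(-3)) = -209*(1*1 + (-5 - 3)/((-3)*(1 - 3*(-3)))) = -209*(1 - 1/3*(-8)/(1 + 9)) = -209*(1 - 1/3*(-8)/10) = -209*(1 - 1/3*1/10*(-8)) = -209*(1 + 4/15) = -209*19/15 = -3971/15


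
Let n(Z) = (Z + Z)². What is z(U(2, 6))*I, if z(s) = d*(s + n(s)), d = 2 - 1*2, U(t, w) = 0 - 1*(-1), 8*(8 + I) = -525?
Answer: 0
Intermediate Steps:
I = -589/8 (I = -8 + (⅛)*(-525) = -8 - 525/8 = -589/8 ≈ -73.625)
U(t, w) = 1 (U(t, w) = 0 + 1 = 1)
n(Z) = 4*Z² (n(Z) = (2*Z)² = 4*Z²)
d = 0 (d = 2 - 2 = 0)
z(s) = 0 (z(s) = 0*(s + 4*s²) = 0)
z(U(2, 6))*I = 0*(-589/8) = 0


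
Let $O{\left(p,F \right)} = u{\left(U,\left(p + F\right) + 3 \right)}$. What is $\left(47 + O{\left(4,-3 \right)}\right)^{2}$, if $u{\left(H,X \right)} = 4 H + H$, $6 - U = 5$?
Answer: $2704$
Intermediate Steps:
$U = 1$ ($U = 6 - 5 = 1$)
$u{\left(H,X \right)} = 5 H$
$O{\left(p,F \right)} = 5$ ($O{\left(p,F \right)} = 5 \cdot 1 = 5$)
$\left(47 + O{\left(4,-3 \right)}\right)^{2} = \left(47 + 5\right)^{2} = 52^{2} = 2704$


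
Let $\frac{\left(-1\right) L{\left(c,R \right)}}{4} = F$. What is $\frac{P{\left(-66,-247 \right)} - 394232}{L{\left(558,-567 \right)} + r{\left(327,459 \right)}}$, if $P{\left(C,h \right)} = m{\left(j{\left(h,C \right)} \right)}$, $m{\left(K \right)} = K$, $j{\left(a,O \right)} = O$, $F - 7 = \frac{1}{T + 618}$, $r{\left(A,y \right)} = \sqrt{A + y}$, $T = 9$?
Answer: $- \frac{2170634147880}{322897} - \frac{77504989221 \sqrt{786}}{322897} \approx -1.3452 \cdot 10^{7}$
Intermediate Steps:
$F = \frac{4390}{627}$ ($F = 7 + \frac{1}{9 + 618} = 7 + \frac{1}{627} = \frac{4390}{627} \approx 7.0016$)
$P{\left(C,h \right)} = C$
$L{\left(c,R \right)} = - \frac{17560}{627}$ ($L{\left(c,R \right)} = \left(-4\right) \frac{4390}{627} = - \frac{17560}{627}$)
$\frac{P{\left(-66,-247 \right)} - 394232}{L{\left(558,-567 \right)} + r{\left(327,459 \right)}} = \frac{-66 - 394232}{- \frac{17560}{627} + \sqrt{327 + 459}} = - \frac{394298}{- \frac{17560}{627} + \sqrt{786}}$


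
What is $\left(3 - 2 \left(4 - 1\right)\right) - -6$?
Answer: $3$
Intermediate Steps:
$\left(3 - 2 \left(4 - 1\right)\right) - -6 = \left(3 - 6\right) + 6 = -3 + 6 = 3$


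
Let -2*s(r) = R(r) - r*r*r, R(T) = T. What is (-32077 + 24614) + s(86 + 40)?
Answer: 992662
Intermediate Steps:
s(r) = r**3/2 - r/2 (s(r) = -(r - r*r*r)/2 = -(r - r**2*r)/2 = -(r - r**3)/2 = r**3/2 - r/2)
(-32077 + 24614) + s(86 + 40) = (-32077 + 24614) + (86 + 40)*(-1 + (86 + 40)**2)/2 = -7463 + (1/2)*126*(-1 + 126**2) = -7463 + (1/2)*126*(-1 + 15876) = -7463 + (1/2)*126*15875 = -7463 + 1000125 = 992662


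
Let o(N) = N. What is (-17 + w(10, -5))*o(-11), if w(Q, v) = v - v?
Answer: 187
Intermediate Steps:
w(Q, v) = 0
(-17 + w(10, -5))*o(-11) = (-17 + 0)*(-11) = -17*(-11) = 187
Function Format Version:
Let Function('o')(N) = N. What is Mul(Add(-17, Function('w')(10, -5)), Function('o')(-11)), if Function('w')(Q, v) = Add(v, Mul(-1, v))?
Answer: 187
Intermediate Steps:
Function('w')(Q, v) = 0
Mul(Add(-17, Function('w')(10, -5)), Function('o')(-11)) = Mul(Add(-17, 0), -11) = Mul(-17, -11) = 187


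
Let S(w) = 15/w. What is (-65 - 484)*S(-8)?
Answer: 8235/8 ≈ 1029.4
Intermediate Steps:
(-65 - 484)*S(-8) = (-65 - 484)*(15/(-8)) = -8235*(-1)/8 = -549*(-15/8) = 8235/8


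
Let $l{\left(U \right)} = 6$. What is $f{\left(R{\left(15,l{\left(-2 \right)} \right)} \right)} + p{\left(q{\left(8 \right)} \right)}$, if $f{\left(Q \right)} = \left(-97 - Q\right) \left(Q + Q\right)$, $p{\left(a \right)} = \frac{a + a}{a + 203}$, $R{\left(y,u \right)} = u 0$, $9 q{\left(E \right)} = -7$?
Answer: $- \frac{1}{130} \approx -0.0076923$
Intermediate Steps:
$q{\left(E \right)} = - \frac{7}{9}$ ($q{\left(E \right)} = \frac{1}{9} \left(-7\right) = - \frac{7}{9}$)
$R{\left(y,u \right)} = 0$
$p{\left(a \right)} = \frac{2 a}{203 + a}$
$f{\left(Q \right)} = 2 Q \left(-97 - Q\right)$ ($f{\left(Q \right)} = \left(-97 - Q\right) 2 Q = 2 Q \left(-97 - Q\right)$)
$f{\left(R{\left(15,l{\left(-2 \right)} \right)} \right)} + p{\left(q{\left(8 \right)} \right)} = \left(-2\right) 0 \left(97 + 0\right) + 2 \left(- \frac{7}{9}\right) \frac{1}{203 - \frac{7}{9}} = \left(-2\right) 0 \cdot 97 + 2 \left(- \frac{7}{9}\right) \frac{1}{\frac{1820}{9}} = 0 + 2 \left(- \frac{7}{9}\right) \frac{9}{1820} = 0 - \frac{1}{130} = - \frac{1}{130}$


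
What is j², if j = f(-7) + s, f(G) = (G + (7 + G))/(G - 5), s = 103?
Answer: 1545049/144 ≈ 10730.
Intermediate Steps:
f(G) = (7 + 2*G)/(-5 + G)
j = 1243/12 (j = (7 + 2*(-7))/(-5 - 7) + 103 = (7 - 14)/(-12) + 103 = -1/12*(-7) + 103 = 7/12 + 103 = 1243/12 ≈ 103.58)
j² = (1243/12)² = 1545049/144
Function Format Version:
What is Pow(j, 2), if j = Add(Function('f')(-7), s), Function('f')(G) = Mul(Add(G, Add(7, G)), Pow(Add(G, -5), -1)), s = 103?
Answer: Rational(1545049, 144) ≈ 10730.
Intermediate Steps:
Function('f')(G) = Mul(Pow(Add(-5, G), -1), Add(7, Mul(2, G))) (Function('f')(G) = Mul(Add(7, Mul(2, G)), Pow(Add(-5, G), -1)) = Mul(Pow(Add(-5, G), -1), Add(7, Mul(2, G))))
j = Rational(1243, 12) (j = Add(Mul(Pow(Add(-5, -7), -1), Add(7, Mul(2, -7))), 103) = Add(Mul(Pow(-12, -1), Add(7, -14)), 103) = Add(Mul(Rational(-1, 12), -7), 103) = Add(Rational(7, 12), 103) = Rational(1243, 12) ≈ 103.58)
Pow(j, 2) = Pow(Rational(1243, 12), 2) = Rational(1545049, 144)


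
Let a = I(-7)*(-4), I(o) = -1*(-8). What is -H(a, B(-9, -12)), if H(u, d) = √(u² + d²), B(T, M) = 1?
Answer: -5*√41 ≈ -32.016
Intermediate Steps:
I(o) = 8
a = -32 (a = 8*(-4) = -32)
H(u, d) = √(d² + u²)
-H(a, B(-9, -12)) = -√(1² + (-32)²) = -√(1 + 1024) = -√1025 = -5*√41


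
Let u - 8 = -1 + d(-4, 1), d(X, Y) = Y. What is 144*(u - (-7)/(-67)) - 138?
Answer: 66930/67 ≈ 998.96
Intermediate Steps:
u = 8 (u = 8 + (-1 + 1) = 8 + 0 = 8)
144*(u - (-7)/(-67)) - 138 = 144*(8 - (-7)/(-67)) - 138 = 144*(8 - (-7)*(-1)/67) - 138 = 144*(8 - 1*7/67) - 138 = 144*(8 - 7/67) - 138 = 144*(529/67) - 138 = 76176/67 - 138 = 66930/67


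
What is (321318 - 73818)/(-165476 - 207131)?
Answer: -247500/372607 ≈ -0.66424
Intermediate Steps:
(321318 - 73818)/(-165476 - 207131) = 247500/(-372607) = 247500*(-1/372607) = -247500/372607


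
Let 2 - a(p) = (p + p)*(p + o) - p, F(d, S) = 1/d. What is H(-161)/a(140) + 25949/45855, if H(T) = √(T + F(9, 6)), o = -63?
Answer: 25949/45855 - I*√362/32127 ≈ 0.56589 - 0.00059222*I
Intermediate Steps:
a(p) = 2 + p - 2*p*(-63 + p) (a(p) = 2 - ((p + p)*(p - 63) - p) = 2 - ((2*p)*(-63 + p) - p) = 2 - (2*p*(-63 + p) - p) = 2 - (-p + 2*p*(-63 + p)) = 2 + (p - 2*p*(-63 + p)) = 2 + p - 2*p*(-63 + p))
H(T) = √(⅑ + T) (H(T) = √(T + 1/9) = √(T + ⅑) = √(⅑ + T))
H(-161)/a(140) + 25949/45855 = (√(1 + 9*(-161))/3)/(2 - 2*140² + 127*140) + 25949/45855 = (√(1 - 1449)/3)/(2 - 2*19600 + 17780) + 25949*(1/45855) = (√(-1448)/3)/(2 - 39200 + 17780) + 25949/45855 = ((2*I*√362)/3)/(-21418) + 25949/45855 = (2*I*√362/3)*(-1/21418) + 25949/45855 = -I*√362/32127 + 25949/45855 = 25949/45855 - I*√362/32127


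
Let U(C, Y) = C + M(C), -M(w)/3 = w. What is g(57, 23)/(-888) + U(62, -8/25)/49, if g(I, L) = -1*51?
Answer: -35871/14504 ≈ -2.4732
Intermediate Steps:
M(w) = -3*w
U(C, Y) = -2*C (U(C, Y) = C - 3*C = -2*C)
g(I, L) = -51
g(57, 23)/(-888) + U(62, -8/25)/49 = -51/(-888) - 2*62/49 = -51*(-1/888) - 124*1/49 = 17/296 - 124/49 = -35871/14504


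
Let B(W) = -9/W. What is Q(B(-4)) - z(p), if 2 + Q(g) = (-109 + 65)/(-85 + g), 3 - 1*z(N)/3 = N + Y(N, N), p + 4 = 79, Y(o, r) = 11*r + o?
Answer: 964710/331 ≈ 2914.5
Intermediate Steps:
Y(o, r) = o + 11*r
p = 75 (p = -4 + 79 = 75)
z(N) = 9 - 39*N (z(N) = 9 - 3*(N + (N + 11*N)) = 9 - 3*(N + 12*N) = 9 - 39*N)
Q(g) = -2 - 44/(-85 + g) (Q(g) = -2 + (-109 + 65)/(-85 + g) = -2 - 44/(-85 + g))
Q(B(-4)) - z(p) = 2*(63 - (-9)/(-4))/(-85 - 9/(-4)) - (9 - 39*75) = 2*(63 - (-9)*(-1)/4)/(-85 - 9*(-¼)) - (9 - 2925) = 2*(63 - 1*9/4)/(-85 + 9/4) - 1*(-2916) = 2*(63 - 9/4)/(-331/4) + 2916 = 2*(-4/331)*(243/4) + 2916 = -486/331 + 2916 = 964710/331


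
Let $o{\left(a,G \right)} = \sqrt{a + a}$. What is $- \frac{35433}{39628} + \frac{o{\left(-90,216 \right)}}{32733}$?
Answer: $- \frac{35433}{39628} + \frac{2 i \sqrt{5}}{10911} \approx -0.89414 + 0.00040987 i$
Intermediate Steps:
$o{\left(a,G \right)} = \sqrt{2} \sqrt{a}$ ($o{\left(a,G \right)} = \sqrt{2 a} = \sqrt{2} \sqrt{a}$)
$- \frac{35433}{39628} + \frac{o{\left(-90,216 \right)}}{32733} = - \frac{35433}{39628} + \frac{\sqrt{2} \sqrt{-90}}{32733} = \left(-35433\right) \frac{1}{39628} + \sqrt{2} \cdot 3 i \sqrt{10} \cdot \frac{1}{32733} = - \frac{35433}{39628} + 6 i \sqrt{5} \cdot \frac{1}{32733} = - \frac{35433}{39628} + \frac{2 i \sqrt{5}}{10911}$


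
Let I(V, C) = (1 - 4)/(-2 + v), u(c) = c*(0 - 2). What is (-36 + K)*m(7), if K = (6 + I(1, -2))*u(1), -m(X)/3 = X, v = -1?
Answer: 1050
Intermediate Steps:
u(c) = -2*c (u(c) = c*(-2) = -2*c)
m(X) = -3*X
I(V, C) = 1 (I(V, C) = (1 - 4)/(-2 - 1) = -3/(-3) = -3*(-1/3) = 1)
K = -14 (K = (6 + 1)*(-2*1) = 7*(-2) = -14)
(-36 + K)*m(7) = (-36 - 14)*(-3*7) = -50*(-21) = 1050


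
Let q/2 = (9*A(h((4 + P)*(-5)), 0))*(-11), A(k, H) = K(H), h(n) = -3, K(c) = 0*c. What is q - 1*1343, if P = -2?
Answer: -1343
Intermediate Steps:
K(c) = 0
A(k, H) = 0
q = 0 (q = 2*((9*0)*(-11)) = 2*(0*(-11)) = 2*0 = 0)
q - 1*1343 = 0 - 1*1343 = 0 - 1343 = -1343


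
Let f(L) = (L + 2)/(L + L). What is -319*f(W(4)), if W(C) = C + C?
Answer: -1595/8 ≈ -199.38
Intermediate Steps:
W(C) = 2*C
f(L) = (2 + L)/(2*L) (f(L) = (2 + L)/((2*L)) = (2 + L)*(1/(2*L)) = (2 + L)/(2*L))
-319*f(W(4)) = -319*(2 + 2*4)/(2*(2*4)) = -319*(2 + 8)/(2*8) = -319*10/(2*8) = -319*5/8 = -1595/8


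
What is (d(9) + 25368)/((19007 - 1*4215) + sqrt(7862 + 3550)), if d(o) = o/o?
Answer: 93814562/54697963 - 76107*sqrt(317)/109395926 ≈ 1.7028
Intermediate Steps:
d(o) = 1
(d(9) + 25368)/((19007 - 1*4215) + sqrt(7862 + 3550)) = (1 + 25368)/((19007 - 1*4215) + sqrt(7862 + 3550)) = 25369/((19007 - 4215) + sqrt(11412)) = 25369/(14792 + 6*sqrt(317))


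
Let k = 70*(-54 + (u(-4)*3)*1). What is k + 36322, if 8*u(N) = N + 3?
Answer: 130063/4 ≈ 32516.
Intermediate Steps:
u(N) = 3/8 + N/8 (u(N) = (N + 3)/8 = (3 + N)/8 = 3/8 + N/8)
k = -15225/4 (k = 70*(-54 + ((3/8 + (⅛)*(-4))*3)*1) = 70*(-54 + ((3/8 - ½)*3)*1) = 70*(-54 - ⅛*3*1) = 70*(-54 - 3/8*1) = 70*(-54 - 3/8) = 70*(-435/8) = -15225/4 ≈ -3806.3)
k + 36322 = -15225/4 + 36322 = 130063/4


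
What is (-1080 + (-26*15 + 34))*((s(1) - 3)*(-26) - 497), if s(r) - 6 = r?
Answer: 863036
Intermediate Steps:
s(r) = 6 + r
(-1080 + (-26*15 + 34))*((s(1) - 3)*(-26) - 497) = (-1080 + (-26*15 + 34))*(((6 + 1) - 3)*(-26) - 497) = (-1080 + (-390 + 34))*((7 - 3)*(-26) - 497) = (-1080 - 356)*(4*(-26) - 497) = -1436*(-104 - 497) = -1436*(-601) = 863036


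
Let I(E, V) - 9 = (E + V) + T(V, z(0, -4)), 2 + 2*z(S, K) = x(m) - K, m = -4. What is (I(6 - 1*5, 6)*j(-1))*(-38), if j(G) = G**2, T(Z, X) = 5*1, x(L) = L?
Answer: -798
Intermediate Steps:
z(S, K) = -3 - K/2 (z(S, K) = -1 + (-4 - K)/2 = -1 + (-2 - K/2) = -3 - K/2)
T(Z, X) = 5
I(E, V) = 14 + E + V (I(E, V) = 9 + ((E + V) + 5) = 9 + (5 + E + V) = 14 + E + V)
(I(6 - 1*5, 6)*j(-1))*(-38) = ((14 + (6 - 1*5) + 6)*(-1)**2)*(-38) = ((14 + (6 - 5) + 6)*1)*(-38) = ((14 + 1 + 6)*1)*(-38) = (21*1)*(-38) = 21*(-38) = -798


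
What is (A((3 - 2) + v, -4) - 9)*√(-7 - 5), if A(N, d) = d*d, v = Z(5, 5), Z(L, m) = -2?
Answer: 14*I*√3 ≈ 24.249*I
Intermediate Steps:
v = -2
A(N, d) = d²
(A((3 - 2) + v, -4) - 9)*√(-7 - 5) = ((-4)² - 9)*√(-7 - 5) = (16 - 9)*√(-12) = 7*(2*I*√3) = 14*I*√3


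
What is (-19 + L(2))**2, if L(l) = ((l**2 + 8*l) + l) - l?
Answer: 1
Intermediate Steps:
L(l) = l**2 + 8*l (L(l) = (l**2 + 9*l) - l = l**2 + 8*l)
(-19 + L(2))**2 = (-19 + 2*(8 + 2))**2 = (-19 + 2*10)**2 = (-19 + 20)**2 = 1**2 = 1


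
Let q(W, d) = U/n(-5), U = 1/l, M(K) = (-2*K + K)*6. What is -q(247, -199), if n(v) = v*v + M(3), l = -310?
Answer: 1/2170 ≈ 0.00046083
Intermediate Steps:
M(K) = -6*K (M(K) = -K*6 = -6*K)
n(v) = -18 + v² (n(v) = v*v - 6*3 = v² - 18 = -18 + v²)
U = -1/310 (U = 1/(-310) = -1/310 ≈ -0.0032258)
q(W, d) = -1/2170 (q(W, d) = -1/(310*(-18 + (-5)²)) = -1/(310*(-18 + 25)) = -1/310/7 = -1/310*⅐ = -1/2170)
-q(247, -199) = -1*(-1/2170) = 1/2170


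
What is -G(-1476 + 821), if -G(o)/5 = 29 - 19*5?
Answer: -330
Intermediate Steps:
G(o) = 330 (G(o) = -5*(29 - 19*5) = -5*(29 - 95) = -5*(-66) = 330)
-G(-1476 + 821) = -1*330 = -330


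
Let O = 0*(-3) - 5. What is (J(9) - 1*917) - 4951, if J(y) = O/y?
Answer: -52817/9 ≈ -5868.6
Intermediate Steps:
O = -5 (O = 0 - 5 = -5)
J(y) = -5/y
(J(9) - 1*917) - 4951 = (-5/9 - 1*917) - 4951 = (-5*1/9 - 917) - 4951 = (-5/9 - 917) - 4951 = -8258/9 - 4951 = -52817/9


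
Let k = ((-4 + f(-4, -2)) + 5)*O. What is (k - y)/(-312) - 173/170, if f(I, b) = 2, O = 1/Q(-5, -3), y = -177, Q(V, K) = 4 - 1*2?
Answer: -28107/17680 ≈ -1.5898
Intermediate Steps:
Q(V, K) = 2 (Q(V, K) = 4 - 2 = 2)
O = 1/2 ≈ 0.50000
k = 3/2 (k = ((-4 + 2) + 5)*(1/2) = (-2 + 5)*(1/2) = 3*(1/2) = 3/2 ≈ 1.5000)
(k - y)/(-312) - 173/170 = (3/2 - 1*(-177))/(-312) - 173/170 = (3/2 + 177)*(-1/312) - 173*1/170 = (357/2)*(-1/312) - 173/170 = -119/208 - 173/170 = -28107/17680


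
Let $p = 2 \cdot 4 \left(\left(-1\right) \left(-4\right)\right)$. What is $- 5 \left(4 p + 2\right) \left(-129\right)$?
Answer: $83850$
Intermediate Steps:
$p = 32$ ($p = 8 \cdot 4 = 32$)
$- 5 \left(4 p + 2\right) \left(-129\right) = - 5 \left(4 \cdot 32 + 2\right) \left(-129\right) = - 5 \left(128 + 2\right) \left(-129\right) = \left(-5\right) 130 \left(-129\right) = \left(-650\right) \left(-129\right) = 83850$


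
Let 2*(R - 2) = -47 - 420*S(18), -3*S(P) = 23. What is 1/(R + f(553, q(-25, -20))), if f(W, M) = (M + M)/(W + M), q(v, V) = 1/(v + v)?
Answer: 55298/87840869 ≈ 0.00062952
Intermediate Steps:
S(P) = -23/3 (S(P) = -⅓*23 = -23/3)
q(v, V) = 1/(2*v)
R = 3177/2 (R = 2 + (-47 - 420*(-23/3))/2 = 2 + (-47 + 3220)/2 = 2 + (½)*3173 = 2 + 3173/2 = 3177/2 ≈ 1588.5)
f(W, M) = 2*M/(M + W) (f(W, M) = (2*M)/(M + W) = 2*M/(M + W))
1/(R + f(553, q(-25, -20))) = 1/(3177/2 + 2*((½)/(-25))/((½)/(-25) + 553)) = 1/(3177/2 + 2*((½)*(-1/25))/((½)*(-1/25) + 553)) = 1/(3177/2 + 2*(-1/50)/(-1/50 + 553)) = 1/(3177/2 + 2*(-1/50)/(27649/50)) = 1/(3177/2 + 2*(-1/50)*(50/27649)) = 1/(3177/2 - 2/27649) = 1/(87840869/55298) = 55298/87840869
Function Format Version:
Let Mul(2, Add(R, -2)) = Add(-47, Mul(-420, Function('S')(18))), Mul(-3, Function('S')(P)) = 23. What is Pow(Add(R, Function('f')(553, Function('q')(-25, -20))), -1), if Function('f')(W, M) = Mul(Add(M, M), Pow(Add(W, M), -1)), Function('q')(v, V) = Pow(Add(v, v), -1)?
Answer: Rational(55298, 87840869) ≈ 0.00062952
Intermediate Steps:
Function('S')(P) = Rational(-23, 3) (Function('S')(P) = Mul(Rational(-1, 3), 23) = Rational(-23, 3))
Function('q')(v, V) = Mul(Rational(1, 2), Pow(v, -1)) (Function('q')(v, V) = Pow(Mul(2, v), -1) = Mul(Rational(1, 2), Pow(v, -1)))
R = Rational(3177, 2) (R = Add(2, Mul(Rational(1, 2), Add(-47, Mul(-420, Rational(-23, 3))))) = Add(2, Mul(Rational(1, 2), Add(-47, 3220))) = Add(2, Mul(Rational(1, 2), 3173)) = Add(2, Rational(3173, 2)) = Rational(3177, 2) ≈ 1588.5)
Function('f')(W, M) = Mul(2, M, Pow(Add(M, W), -1)) (Function('f')(W, M) = Mul(Mul(2, M), Pow(Add(M, W), -1)) = Mul(2, M, Pow(Add(M, W), -1)))
Pow(Add(R, Function('f')(553, Function('q')(-25, -20))), -1) = Pow(Add(Rational(3177, 2), Mul(2, Mul(Rational(1, 2), Pow(-25, -1)), Pow(Add(Mul(Rational(1, 2), Pow(-25, -1)), 553), -1))), -1) = Pow(Add(Rational(3177, 2), Mul(2, Mul(Rational(1, 2), Rational(-1, 25)), Pow(Add(Mul(Rational(1, 2), Rational(-1, 25)), 553), -1))), -1) = Pow(Add(Rational(3177, 2), Mul(2, Rational(-1, 50), Pow(Add(Rational(-1, 50), 553), -1))), -1) = Pow(Add(Rational(3177, 2), Mul(2, Rational(-1, 50), Pow(Rational(27649, 50), -1))), -1) = Pow(Add(Rational(3177, 2), Mul(2, Rational(-1, 50), Rational(50, 27649))), -1) = Pow(Add(Rational(3177, 2), Rational(-2, 27649)), -1) = Pow(Rational(87840869, 55298), -1) = Rational(55298, 87840869)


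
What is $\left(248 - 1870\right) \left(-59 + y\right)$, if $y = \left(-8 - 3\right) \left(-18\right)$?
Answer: $-225458$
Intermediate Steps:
$y = 198$ ($y = \left(-11\right) \left(-18\right) = 198$)
$\left(248 - 1870\right) \left(-59 + y\right) = \left(248 - 1870\right) \left(-59 + 198\right) = \left(-1622\right) 139 = -225458$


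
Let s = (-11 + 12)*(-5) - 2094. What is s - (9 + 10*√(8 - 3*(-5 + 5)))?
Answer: -2108 - 20*√2 ≈ -2136.3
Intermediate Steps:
s = -2099 (s = 1*(-5) - 2094 = -5 - 2094 = -2099)
s - (9 + 10*√(8 - 3*(-5 + 5))) = -2099 - (9 + 10*√(8 - 3*(-5 + 5))) = -2099 - (9 + 10*√(8 - 3*0)) = -2099 - (9 + 10*√(8 + 0)) = -2099 - (9 + 10*√8) = -2099 - (9 + 10*(2*√2)) = -2099 - (9 + 20*√2) = -2099 + (-9 - 20*√2) = -2108 - 20*√2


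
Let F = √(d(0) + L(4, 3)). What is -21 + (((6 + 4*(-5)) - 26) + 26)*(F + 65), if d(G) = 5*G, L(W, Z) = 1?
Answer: -945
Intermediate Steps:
F = 1 (F = √(5*0 + 1) = √(0 + 1) = √1 = 1)
-21 + (((6 + 4*(-5)) - 26) + 26)*(F + 65) = -21 + (((6 + 4*(-5)) - 26) + 26)*(1 + 65) = -21 + (((6 - 20) - 26) + 26)*66 = -21 + ((-14 - 26) + 26)*66 = -21 + (-40 + 26)*66 = -21 - 14*66 = -21 - 924 = -945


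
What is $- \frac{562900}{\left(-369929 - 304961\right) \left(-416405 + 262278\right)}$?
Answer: $- \frac{56290}{10401877103} \approx -5.4115 \cdot 10^{-6}$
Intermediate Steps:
$- \frac{562900}{\left(-369929 - 304961\right) \left(-416405 + 262278\right)} = - \frac{562900}{\left(-674890\right) \left(-154127\right)} = - \frac{562900}{104018771030} = \left(-562900\right) \frac{1}{104018771030} = - \frac{56290}{10401877103}$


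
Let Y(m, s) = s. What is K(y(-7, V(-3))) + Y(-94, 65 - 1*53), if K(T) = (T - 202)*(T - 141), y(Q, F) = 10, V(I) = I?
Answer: 25164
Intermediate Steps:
K(T) = (-202 + T)*(-141 + T)
K(y(-7, V(-3))) + Y(-94, 65 - 1*53) = (28482 + 10² - 343*10) + (65 - 1*53) = (28482 + 100 - 3430) + (65 - 53) = 25152 + 12 = 25164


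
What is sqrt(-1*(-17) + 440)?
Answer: sqrt(457) ≈ 21.378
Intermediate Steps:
sqrt(-1*(-17) + 440) = sqrt(17 + 440) = sqrt(457)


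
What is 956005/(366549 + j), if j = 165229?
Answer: 956005/531778 ≈ 1.7978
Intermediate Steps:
956005/(366549 + j) = 956005/(366549 + 165229) = 956005/531778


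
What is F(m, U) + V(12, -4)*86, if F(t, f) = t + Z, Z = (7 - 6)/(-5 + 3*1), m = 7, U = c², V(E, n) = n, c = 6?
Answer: -675/2 ≈ -337.50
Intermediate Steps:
U = 36 (U = 6² = 36)
Z = -½ (Z = 1/(-5 + 3) = 1/(-2) = 1*(-½) = -½ ≈ -0.50000)
F(t, f) = -½ + t (F(t, f) = t - ½ = -½ + t)
F(m, U) + V(12, -4)*86 = (-½ + 7) - 4*86 = 13/2 - 344 = -675/2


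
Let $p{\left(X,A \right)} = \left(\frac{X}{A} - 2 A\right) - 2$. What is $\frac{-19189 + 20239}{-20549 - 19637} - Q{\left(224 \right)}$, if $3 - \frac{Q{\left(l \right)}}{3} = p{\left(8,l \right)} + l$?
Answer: $- \frac{386463369}{562604} \approx -686.92$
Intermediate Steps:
$p{\left(X,A \right)} = -2 - 2 A + \frac{X}{A}$ ($p{\left(X,A \right)} = \left(\frac{X}{A} - 2 A\right) - 2 = \left(- 2 A + \frac{X}{A}\right) - 2 = -2 - 2 A + \frac{X}{A}$)
$Q{\left(l \right)} = 15 - \frac{24}{l} + 3 l$ ($Q{\left(l \right)} = 9 - 3 \left(\left(-2 - 2 l + \frac{8}{l}\right) + l\right) = 9 - 3 \left(-2 - l + \frac{8}{l}\right) = 9 + \left(6 - \frac{24}{l} + 3 l\right) = 15 - \frac{24}{l} + 3 l$)
$\frac{-19189 + 20239}{-20549 - 19637} - Q{\left(224 \right)} = \frac{-19189 + 20239}{-20549 - 19637} - \left(15 - \frac{24}{224} + 3 \cdot 224\right) = \frac{1050}{-40186} - \left(15 - \frac{3}{28} + 672\right) = 1050 \left(- \frac{1}{40186}\right) - \left(15 - \frac{3}{28} + 672\right) = - \frac{525}{20093} - \frac{19233}{28} = - \frac{386463369}{562604}$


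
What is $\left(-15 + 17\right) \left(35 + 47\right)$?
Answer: $164$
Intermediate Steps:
$\left(-15 + 17\right) \left(35 + 47\right) = 2 \cdot 82 = 164$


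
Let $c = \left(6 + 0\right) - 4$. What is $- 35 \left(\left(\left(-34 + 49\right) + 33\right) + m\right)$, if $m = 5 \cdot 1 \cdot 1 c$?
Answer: $-2030$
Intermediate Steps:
$c = 2$ ($c = 6 - 4 = 2$)
$m = 10$ ($m = 5 \cdot 1 \cdot 1 \cdot 2 = 5 \cdot 1 \cdot 2 = 5 \cdot 2 = 10$)
$- 35 \left(\left(\left(-34 + 49\right) + 33\right) + m\right) = - 35 \left(\left(\left(-34 + 49\right) + 33\right) + 10\right) = - 35 \left(\left(15 + 33\right) + 10\right) = - 35 \left(48 + 10\right) = \left(-35\right) 58 = -2030$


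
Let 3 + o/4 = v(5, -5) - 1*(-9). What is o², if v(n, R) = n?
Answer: 1936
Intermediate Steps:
o = 44 (o = -12 + 4*(5 - 1*(-9)) = -12 + 4*(5 + 9) = -12 + 4*14 = -12 + 56 = 44)
o² = 44² = 1936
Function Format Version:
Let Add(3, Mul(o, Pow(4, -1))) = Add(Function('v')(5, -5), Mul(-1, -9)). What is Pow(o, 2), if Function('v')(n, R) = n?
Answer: 1936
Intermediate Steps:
o = 44 (o = Add(-12, Mul(4, Add(5, Mul(-1, -9)))) = Add(-12, Mul(4, Add(5, 9))) = Add(-12, Mul(4, 14)) = Add(-12, 56) = 44)
Pow(o, 2) = Pow(44, 2) = 1936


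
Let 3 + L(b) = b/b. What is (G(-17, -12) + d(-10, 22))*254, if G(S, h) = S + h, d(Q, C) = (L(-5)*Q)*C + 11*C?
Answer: 165862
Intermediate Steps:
L(b) = -2 (L(b) = -3 + b/b = -3 + 1 = -2)
d(Q, C) = 11*C - 2*C*Q (d(Q, C) = (-2*Q)*C + 11*C = -2*C*Q + 11*C = 11*C - 2*C*Q)
(G(-17, -12) + d(-10, 22))*254 = ((-17 - 12) + 22*(11 - 2*(-10)))*254 = (-29 + 22*(11 + 20))*254 = (-29 + 22*31)*254 = (-29 + 682)*254 = 653*254 = 165862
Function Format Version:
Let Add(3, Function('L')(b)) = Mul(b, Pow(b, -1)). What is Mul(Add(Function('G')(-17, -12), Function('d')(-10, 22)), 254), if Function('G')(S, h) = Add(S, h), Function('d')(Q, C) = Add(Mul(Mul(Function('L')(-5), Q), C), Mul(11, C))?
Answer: 165862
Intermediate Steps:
Function('L')(b) = -2 (Function('L')(b) = Add(-3, Mul(b, Pow(b, -1))) = Add(-3, 1) = -2)
Function('d')(Q, C) = Add(Mul(11, C), Mul(-2, C, Q)) (Function('d')(Q, C) = Add(Mul(Mul(-2, Q), C), Mul(11, C)) = Add(Mul(-2, C, Q), Mul(11, C)) = Add(Mul(11, C), Mul(-2, C, Q)))
Mul(Add(Function('G')(-17, -12), Function('d')(-10, 22)), 254) = Mul(Add(Add(-17, -12), Mul(22, Add(11, Mul(-2, -10)))), 254) = Mul(Add(-29, Mul(22, Add(11, 20))), 254) = Mul(Add(-29, Mul(22, 31)), 254) = Mul(Add(-29, 682), 254) = Mul(653, 254) = 165862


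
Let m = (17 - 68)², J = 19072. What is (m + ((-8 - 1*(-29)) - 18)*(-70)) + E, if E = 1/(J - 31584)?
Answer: 29916191/12512 ≈ 2391.0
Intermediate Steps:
E = -1/12512 (E = 1/(19072 - 31584) = 1/(-12512) = -1/12512 ≈ -7.9923e-5)
m = 2601 (m = (-51)² = 2601)
(m + ((-8 - 1*(-29)) - 18)*(-70)) + E = (2601 + ((-8 - 1*(-29)) - 18)*(-70)) - 1/12512 = (2601 + ((-8 + 29) - 18)*(-70)) - 1/12512 = (2601 + (21 - 18)*(-70)) - 1/12512 = (2601 + 3*(-70)) - 1/12512 = (2601 - 210) - 1/12512 = 2391 - 1/12512 = 29916191/12512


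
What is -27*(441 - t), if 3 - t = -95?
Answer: -9261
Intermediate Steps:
t = 98 (t = 3 - 1*(-95) = 3 + 95 = 98)
-27*(441 - t) = -27*(441 - 1*98) = -27*(441 - 98) = -27*343 = -9261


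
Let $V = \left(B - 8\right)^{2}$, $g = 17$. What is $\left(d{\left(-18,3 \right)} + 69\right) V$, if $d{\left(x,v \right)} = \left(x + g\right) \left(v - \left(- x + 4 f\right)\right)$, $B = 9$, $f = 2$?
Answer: $92$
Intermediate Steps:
$d{\left(x,v \right)} = \left(17 + x\right) \left(-8 + v + x\right)$ ($d{\left(x,v \right)} = \left(x + 17\right) \left(v + \left(\left(-4\right) 2 + x\right)\right) = \left(17 + x\right) \left(v + \left(-8 + x\right)\right) = \left(17 + x\right) \left(-8 + v + x\right)$)
$V = 1$ ($V = \left(9 - 8\right)^{2} = 1^{2} = 1$)
$\left(d{\left(-18,3 \right)} + 69\right) V = \left(\left(-136 + \left(-18\right)^{2} + 9 \left(-18\right) + 17 \cdot 3 + 3 \left(-18\right)\right) + 69\right) 1 = \left(\left(-136 + 324 - 162 + 51 - 54\right) + 69\right) 1 = \left(23 + 69\right) 1 = 92 \cdot 1 = 92$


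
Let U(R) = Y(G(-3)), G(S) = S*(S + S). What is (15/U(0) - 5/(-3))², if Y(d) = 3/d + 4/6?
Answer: 3481/9 ≈ 386.78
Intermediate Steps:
G(S) = 2*S² (G(S) = S*(2*S) = 2*S²)
Y(d) = ⅔ + 3/d (Y(d) = 3/d + 4*(⅙) = 3/d + ⅔ = ⅔ + 3/d)
U(R) = ⅚ (U(R) = ⅔ + 3/((2*(-3)²)) = ⅔ + 3/((2*9)) = ⅔ + 3/18 = ⅔ + 3*(1/18) = ⅔ + ⅙ = ⅚)
(15/U(0) - 5/(-3))² = (15/(⅚) - 5/(-3))² = (15*(6/5) - 5*(-⅓))² = (18 + 5/3)² = (59/3)² = 3481/9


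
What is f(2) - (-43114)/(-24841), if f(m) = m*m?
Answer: 56250/24841 ≈ 2.2644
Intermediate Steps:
f(m) = m²
f(2) - (-43114)/(-24841) = 2² - (-43114)/(-24841) = 4 - (-43114)*(-1)/24841 = 4 - 1*43114/24841 = 4 - 43114/24841 = 56250/24841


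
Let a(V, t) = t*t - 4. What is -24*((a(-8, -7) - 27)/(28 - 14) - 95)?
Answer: 15744/7 ≈ 2249.1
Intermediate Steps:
a(V, t) = -4 + t**2 (a(V, t) = t**2 - 4 = -4 + t**2)
-24*((a(-8, -7) - 27)/(28 - 14) - 95) = -24*(((-4 + (-7)**2) - 27)/(28 - 14) - 95) = -24*(((-4 + 49) - 27)/14 - 95) = -24*((45 - 27)*(1/14) - 95) = -24*(18*(1/14) - 95) = -24*(9/7 - 95) = -24*(-656/7) = 15744/7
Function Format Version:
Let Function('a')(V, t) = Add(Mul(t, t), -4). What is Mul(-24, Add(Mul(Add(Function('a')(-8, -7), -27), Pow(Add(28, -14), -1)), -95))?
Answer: Rational(15744, 7) ≈ 2249.1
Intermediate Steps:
Function('a')(V, t) = Add(-4, Pow(t, 2)) (Function('a')(V, t) = Add(Pow(t, 2), -4) = Add(-4, Pow(t, 2)))
Mul(-24, Add(Mul(Add(Function('a')(-8, -7), -27), Pow(Add(28, -14), -1)), -95)) = Mul(-24, Add(Mul(Add(Add(-4, Pow(-7, 2)), -27), Pow(Add(28, -14), -1)), -95)) = Mul(-24, Add(Mul(Add(Add(-4, 49), -27), Pow(14, -1)), -95)) = Mul(-24, Add(Mul(Add(45, -27), Rational(1, 14)), -95)) = Mul(-24, Add(Mul(18, Rational(1, 14)), -95)) = Mul(-24, Add(Rational(9, 7), -95)) = Mul(-24, Rational(-656, 7)) = Rational(15744, 7)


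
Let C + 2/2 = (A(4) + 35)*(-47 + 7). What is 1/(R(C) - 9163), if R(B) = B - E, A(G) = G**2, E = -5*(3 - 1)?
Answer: -1/11194 ≈ -8.9334e-5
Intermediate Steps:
E = -10 (E = -5*2 = -10)
C = -2041 (C = -1 + (4**2 + 35)*(-47 + 7) = -1 + (16 + 35)*(-40) = -1 + 51*(-40) = -1 - 2040 = -2041)
R(B) = 10 + B (R(B) = B - 1*(-10) = B + 10 = 10 + B)
1/(R(C) - 9163) = 1/((10 - 2041) - 9163) = 1/(-2031 - 9163) = 1/(-11194) = -1/11194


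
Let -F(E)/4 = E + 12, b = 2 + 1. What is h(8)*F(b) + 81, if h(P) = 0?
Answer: 81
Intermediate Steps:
b = 3
F(E) = -48 - 4*E (F(E) = -4*(E + 12) = -4*(12 + E) = -48 - 4*E)
h(8)*F(b) + 81 = 0*(-48 - 4*3) + 81 = 0*(-48 - 12) + 81 = 0*(-60) + 81 = 0 + 81 = 81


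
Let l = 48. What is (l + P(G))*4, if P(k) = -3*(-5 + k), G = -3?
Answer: 288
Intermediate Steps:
P(k) = 15 - 3*k
(l + P(G))*4 = (48 + (15 - 3*(-3)))*4 = (48 + (15 + 9))*4 = (48 + 24)*4 = 72*4 = 288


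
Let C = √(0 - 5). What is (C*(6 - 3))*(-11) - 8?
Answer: -8 - 33*I*√5 ≈ -8.0 - 73.79*I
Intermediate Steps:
C = I*√5 (C = √(-5) = I*√5 ≈ 2.2361*I)
(C*(6 - 3))*(-11) - 8 = ((I*√5)*(6 - 3))*(-11) - 8 = ((I*√5)*3)*(-11) - 8 = (3*I*√5)*(-11) - 8 = -33*I*√5 - 8 = -8 - 33*I*√5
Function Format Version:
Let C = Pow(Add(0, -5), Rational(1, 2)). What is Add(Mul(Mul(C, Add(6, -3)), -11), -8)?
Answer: Add(-8, Mul(-33, I, Pow(5, Rational(1, 2)))) ≈ Add(-8.0000, Mul(-73.790, I))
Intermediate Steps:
C = Mul(I, Pow(5, Rational(1, 2))) (C = Pow(-5, Rational(1, 2)) = Mul(I, Pow(5, Rational(1, 2))) ≈ Mul(2.2361, I))
Add(Mul(Mul(C, Add(6, -3)), -11), -8) = Add(Mul(Mul(Mul(I, Pow(5, Rational(1, 2))), Add(6, -3)), -11), -8) = Add(Mul(Mul(Mul(I, Pow(5, Rational(1, 2))), 3), -11), -8) = Add(Mul(Mul(3, I, Pow(5, Rational(1, 2))), -11), -8) = Add(Mul(-33, I, Pow(5, Rational(1, 2))), -8) = Add(-8, Mul(-33, I, Pow(5, Rational(1, 2))))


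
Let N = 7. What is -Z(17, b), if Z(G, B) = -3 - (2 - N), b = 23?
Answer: -2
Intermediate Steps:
Z(G, B) = 2 (Z(G, B) = -3 - (2 - 1*7) = -3 - (2 - 7) = -3 - 1*(-5) = -3 + 5 = 2)
-Z(17, b) = -1*2 = -2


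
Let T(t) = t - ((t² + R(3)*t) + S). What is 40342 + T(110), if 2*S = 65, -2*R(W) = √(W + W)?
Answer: 56639/2 + 55*√6 ≈ 28454.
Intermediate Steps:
R(W) = -√2*√W/2 (R(W) = -√(W + W)/2 = -√2*√W/2)
S = 65/2 (S = (½)*65 = 65/2 ≈ 32.500)
T(t) = -65/2 + t - t² + t*√6/2 (T(t) = t - ((t² + (-√2*√3/2)*t) + 65/2) = t - ((t² + (-√6/2)*t) + 65/2) = t - ((t² - t*√6/2) + 65/2) = t - (65/2 + t² - t*√6/2) = t + (-65/2 - t² + t*√6/2) = -65/2 + t - t² + t*√6/2)
40342 + T(110) = 40342 + (-65/2 + 110 - 1*110² + (½)*110*√6) = 40342 + (-65/2 + 110 - 1*12100 + 55*√6) = 40342 + (-65/2 + 110 - 12100 + 55*√6) = 40342 + (-24045/2 + 55*√6) = 56639/2 + 55*√6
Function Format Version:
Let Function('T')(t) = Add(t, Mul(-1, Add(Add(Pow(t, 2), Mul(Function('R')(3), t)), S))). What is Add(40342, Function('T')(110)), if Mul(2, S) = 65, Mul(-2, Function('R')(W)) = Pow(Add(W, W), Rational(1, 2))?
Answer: Add(Rational(56639, 2), Mul(55, Pow(6, Rational(1, 2)))) ≈ 28454.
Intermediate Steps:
Function('R')(W) = Mul(Rational(-1, 2), Pow(2, Rational(1, 2)), Pow(W, Rational(1, 2))) (Function('R')(W) = Mul(Rational(-1, 2), Pow(Add(W, W), Rational(1, 2))) = Mul(Rational(-1, 2), Pow(Mul(2, W), Rational(1, 2))) = Mul(Rational(-1, 2), Mul(Pow(2, Rational(1, 2)), Pow(W, Rational(1, 2)))) = Mul(Rational(-1, 2), Pow(2, Rational(1, 2)), Pow(W, Rational(1, 2))))
S = Rational(65, 2) (S = Mul(Rational(1, 2), 65) = Rational(65, 2) ≈ 32.500)
Function('T')(t) = Add(Rational(-65, 2), t, Mul(-1, Pow(t, 2)), Mul(Rational(1, 2), t, Pow(6, Rational(1, 2)))) (Function('T')(t) = Add(t, Mul(-1, Add(Add(Pow(t, 2), Mul(Mul(Rational(-1, 2), Pow(2, Rational(1, 2)), Pow(3, Rational(1, 2))), t)), Rational(65, 2)))) = Add(t, Mul(-1, Add(Add(Pow(t, 2), Mul(Mul(Rational(-1, 2), Pow(6, Rational(1, 2))), t)), Rational(65, 2)))) = Add(t, Mul(-1, Add(Add(Pow(t, 2), Mul(Rational(-1, 2), t, Pow(6, Rational(1, 2)))), Rational(65, 2)))) = Add(t, Mul(-1, Add(Rational(65, 2), Pow(t, 2), Mul(Rational(-1, 2), t, Pow(6, Rational(1, 2)))))) = Add(t, Add(Rational(-65, 2), Mul(-1, Pow(t, 2)), Mul(Rational(1, 2), t, Pow(6, Rational(1, 2))))) = Add(Rational(-65, 2), t, Mul(-1, Pow(t, 2)), Mul(Rational(1, 2), t, Pow(6, Rational(1, 2)))))
Add(40342, Function('T')(110)) = Add(40342, Add(Rational(-65, 2), 110, Mul(-1, Pow(110, 2)), Mul(Rational(1, 2), 110, Pow(6, Rational(1, 2))))) = Add(40342, Add(Rational(-65, 2), 110, Mul(-1, 12100), Mul(55, Pow(6, Rational(1, 2))))) = Add(40342, Add(Rational(-65, 2), 110, -12100, Mul(55, Pow(6, Rational(1, 2))))) = Add(40342, Add(Rational(-24045, 2), Mul(55, Pow(6, Rational(1, 2))))) = Add(Rational(56639, 2), Mul(55, Pow(6, Rational(1, 2))))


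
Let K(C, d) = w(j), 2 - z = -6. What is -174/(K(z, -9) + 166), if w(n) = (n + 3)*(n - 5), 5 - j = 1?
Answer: -58/53 ≈ -1.0943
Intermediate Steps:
z = 8 (z = 2 - 1*(-6) = 2 + 6 = 8)
j = 4 (j = 5 - 1*1 = 5 - 1 = 4)
w(n) = (-5 + n)*(3 + n) (w(n) = (3 + n)*(-5 + n) = (-5 + n)*(3 + n))
K(C, d) = -7 (K(C, d) = -15 + 4**2 - 2*4 = -15 + 16 - 8 = -7)
-174/(K(z, -9) + 166) = -174/(-7 + 166) = -174/159 = -174*1/159 = -58/53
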